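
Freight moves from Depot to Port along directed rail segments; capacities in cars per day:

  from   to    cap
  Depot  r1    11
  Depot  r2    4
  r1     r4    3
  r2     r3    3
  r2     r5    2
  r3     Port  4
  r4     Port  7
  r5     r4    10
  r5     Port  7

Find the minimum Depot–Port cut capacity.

7

Augment Depot→r1→r4→Port: bottleneck 3, flow now 3.
Augment Depot→r2→r3→Port: bottleneck 3, flow now 6.
Augment Depot→r2→r5→Port: bottleneck 1, flow now 7.
No augmenting path remains; maximum flow = 7.
By max-flow min-cut, the minimum cut capacity equals the max flow.
In the residual graph, reachable from Depot: {Depot, r1}.
Min-cut edges: Depot→r2 (4), r1→r4 (3); capacity 4 + 3 = 7.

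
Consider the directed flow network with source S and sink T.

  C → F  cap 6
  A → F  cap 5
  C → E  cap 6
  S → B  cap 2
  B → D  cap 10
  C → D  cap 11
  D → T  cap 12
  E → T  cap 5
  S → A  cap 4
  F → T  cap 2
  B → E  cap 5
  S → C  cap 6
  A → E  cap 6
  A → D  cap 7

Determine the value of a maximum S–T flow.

Augment S→A→D→T: bottleneck 4, flow now 4.
Augment S→B→D→T: bottleneck 2, flow now 6.
Augment S→C→D→T: bottleneck 6, flow now 12.
No augmenting path remains; maximum flow = 12.
In the residual graph, reachable from S: {S}.
Min-cut edges: S→A (4), S→B (2), S→C (6); capacity 4 + 2 + 6 = 12.
This cut is saturated, so no flow can exceed 12.

12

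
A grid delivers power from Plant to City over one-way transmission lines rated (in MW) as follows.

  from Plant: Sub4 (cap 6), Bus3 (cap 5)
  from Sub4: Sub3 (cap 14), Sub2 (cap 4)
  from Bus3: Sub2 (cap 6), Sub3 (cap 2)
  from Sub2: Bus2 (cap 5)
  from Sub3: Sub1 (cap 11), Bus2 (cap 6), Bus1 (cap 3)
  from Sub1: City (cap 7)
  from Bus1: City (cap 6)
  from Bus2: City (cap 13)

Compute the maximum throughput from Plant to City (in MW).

11

Augment Plant→Sub4→Sub2→Bus2→City: bottleneck 4, flow now 4.
Augment Plant→Sub4→Sub3→Sub1→City: bottleneck 2, flow now 6.
Augment Plant→Bus3→Sub2→Bus2→City: bottleneck 1, flow now 7.
Augment Plant→Bus3→Sub3→Sub1→City: bottleneck 2, flow now 9.
Augment Plant→Bus3→Sub2→Sub4→Sub3→Sub1→City: bottleneck 2, flow now 11. (uses reverse residual edge)
No augmenting path remains; maximum flow = 11.
In the residual graph, reachable from Plant: {Plant}.
Min-cut edges: Plant→Sub4 (6), Plant→Bus3 (5); capacity 6 + 5 = 11.
This cut is saturated, so no flow can exceed 11.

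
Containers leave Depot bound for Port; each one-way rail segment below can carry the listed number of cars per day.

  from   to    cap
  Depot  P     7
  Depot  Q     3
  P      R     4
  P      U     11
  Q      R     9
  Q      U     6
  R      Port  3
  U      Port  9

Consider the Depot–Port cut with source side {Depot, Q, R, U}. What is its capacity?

Edges leaving {Depot, Q, R, U}: Depot→P (7), R→Port (3), U→Port (9).
Cut capacity = 7 + 3 + 9 = 19.

19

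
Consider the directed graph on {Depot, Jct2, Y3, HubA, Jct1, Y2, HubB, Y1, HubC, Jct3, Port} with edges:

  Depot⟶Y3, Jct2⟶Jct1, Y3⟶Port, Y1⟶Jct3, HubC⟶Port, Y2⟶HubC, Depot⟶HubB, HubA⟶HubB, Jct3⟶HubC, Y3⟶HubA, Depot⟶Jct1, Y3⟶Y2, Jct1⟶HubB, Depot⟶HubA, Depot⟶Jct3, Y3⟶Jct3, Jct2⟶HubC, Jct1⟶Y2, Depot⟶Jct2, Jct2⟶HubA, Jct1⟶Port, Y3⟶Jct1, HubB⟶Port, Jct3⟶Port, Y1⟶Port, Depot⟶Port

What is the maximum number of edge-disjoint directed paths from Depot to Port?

6

Assign every edge capacity 1; by Menger, the answer equals the max flow.
Path Depot→Port (+1); total 1.
Path Depot→Y3→Port (+1); total 2.
Path Depot→Jct1→Port (+1); total 3.
Path Depot→HubB→Port (+1); total 4.
Path Depot→Jct3→Port (+1); total 5.
Path Depot→Jct2→HubC→Port (+1); total 6.
No residual Depot→Port path; max flow = 6.
Certifying cut of size 6: {Depot→Jct1, Depot→Jct2, Depot→Jct3, Depot→Port, Depot→Y3, HubB→Port}.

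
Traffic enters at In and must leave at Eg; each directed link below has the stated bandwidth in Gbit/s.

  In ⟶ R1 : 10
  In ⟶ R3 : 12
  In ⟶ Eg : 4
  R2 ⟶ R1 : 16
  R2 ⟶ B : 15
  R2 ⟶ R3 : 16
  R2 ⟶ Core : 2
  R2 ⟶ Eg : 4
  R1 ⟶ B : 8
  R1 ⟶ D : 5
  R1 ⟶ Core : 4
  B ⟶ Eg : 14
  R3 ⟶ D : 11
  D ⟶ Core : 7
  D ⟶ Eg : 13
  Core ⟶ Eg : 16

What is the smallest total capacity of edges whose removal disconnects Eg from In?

25

Augment In→Eg: bottleneck 4, flow now 4.
Augment In→R1→B→Eg: bottleneck 8, flow now 12.
Augment In→R1→D→Eg: bottleneck 2, flow now 14.
Augment In→R3→D→Eg: bottleneck 11, flow now 25.
No augmenting path remains; maximum flow = 25.
By max-flow min-cut, the minimum cut capacity equals the max flow.
In the residual graph, reachable from In: {In, R3}.
Min-cut edges: In→R1 (10), In→Eg (4), R3→D (11); capacity 10 + 4 + 11 = 25.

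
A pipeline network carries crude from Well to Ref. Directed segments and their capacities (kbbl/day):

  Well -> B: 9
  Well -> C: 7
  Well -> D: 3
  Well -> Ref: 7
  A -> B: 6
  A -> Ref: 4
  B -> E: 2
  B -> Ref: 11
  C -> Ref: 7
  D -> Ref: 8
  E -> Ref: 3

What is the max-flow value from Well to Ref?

26

Augment Well→Ref: bottleneck 7, flow now 7.
Augment Well→B→Ref: bottleneck 9, flow now 16.
Augment Well→C→Ref: bottleneck 7, flow now 23.
Augment Well→D→Ref: bottleneck 3, flow now 26.
No augmenting path remains; maximum flow = 26.
In the residual graph, reachable from Well: {Well}.
Min-cut edges: Well→B (9), Well→C (7), Well→D (3), Well→Ref (7); capacity 9 + 7 + 3 + 7 = 26.
This cut is saturated, so no flow can exceed 26.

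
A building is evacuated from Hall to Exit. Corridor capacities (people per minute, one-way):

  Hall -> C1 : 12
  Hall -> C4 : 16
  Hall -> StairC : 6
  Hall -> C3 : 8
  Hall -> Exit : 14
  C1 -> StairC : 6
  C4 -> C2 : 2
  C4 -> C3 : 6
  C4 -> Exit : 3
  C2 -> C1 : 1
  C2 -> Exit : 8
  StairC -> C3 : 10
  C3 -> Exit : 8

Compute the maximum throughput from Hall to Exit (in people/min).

27

Augment Hall→Exit: bottleneck 14, flow now 14.
Augment Hall→C4→Exit: bottleneck 3, flow now 17.
Augment Hall→C3→Exit: bottleneck 8, flow now 25.
Augment Hall→C4→C2→Exit: bottleneck 2, flow now 27.
No augmenting path remains; maximum flow = 27.
In the residual graph, reachable from Hall: {Hall, C1, C4, StairC, C3}.
Min-cut edges: Hall→Exit (14), C4→C2 (2), C4→Exit (3), C3→Exit (8); capacity 14 + 2 + 3 + 8 = 27.
This cut is saturated, so no flow can exceed 27.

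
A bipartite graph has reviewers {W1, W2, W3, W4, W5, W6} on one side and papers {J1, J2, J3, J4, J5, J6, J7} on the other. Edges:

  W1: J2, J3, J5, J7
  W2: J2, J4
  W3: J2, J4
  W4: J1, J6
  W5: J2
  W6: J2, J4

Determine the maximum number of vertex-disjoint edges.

Unit-capacity flow: source→left, listed edges, right→sink; max matching = max flow.
Augmenting path W1→J2 (+1); matched 1.
Augmenting path W2→J4 (+1); matched 2.
Augmenting path W4→J1 (+1); matched 3.
Augmenting path W3→J2→W1→J3 (+1); matched 4.
No augmenting path remains; maximum matching = 4.
König certificate: {W1, W4, J2, J4} is a vertex cover of size 4 (every listed pair touches it), so no matching can be larger.

4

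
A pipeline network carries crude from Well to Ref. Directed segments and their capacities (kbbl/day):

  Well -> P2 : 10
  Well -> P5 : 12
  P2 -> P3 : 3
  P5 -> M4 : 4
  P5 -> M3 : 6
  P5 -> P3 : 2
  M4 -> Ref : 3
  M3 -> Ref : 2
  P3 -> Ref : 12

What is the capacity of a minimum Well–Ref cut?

Augment Well→P2→P3→Ref: bottleneck 3, flow now 3.
Augment Well→P5→M4→Ref: bottleneck 3, flow now 6.
Augment Well→P5→M3→Ref: bottleneck 2, flow now 8.
Augment Well→P5→P3→Ref: bottleneck 2, flow now 10.
No augmenting path remains; maximum flow = 10.
By max-flow min-cut, the minimum cut capacity equals the max flow.
In the residual graph, reachable from Well: {Well, P2, P5, M4, M3}.
Min-cut edges: P2→P3 (3), P5→P3 (2), M4→Ref (3), M3→Ref (2); capacity 3 + 2 + 3 + 2 = 10.

10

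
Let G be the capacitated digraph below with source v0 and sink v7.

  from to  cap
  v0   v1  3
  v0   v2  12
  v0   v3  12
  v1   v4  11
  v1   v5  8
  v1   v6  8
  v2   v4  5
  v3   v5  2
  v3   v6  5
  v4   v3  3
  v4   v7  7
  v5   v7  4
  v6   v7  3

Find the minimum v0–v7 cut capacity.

Augment v0→v1→v4→v7: bottleneck 3, flow now 3.
Augment v0→v2→v4→v7: bottleneck 4, flow now 7.
Augment v0→v3→v5→v7: bottleneck 2, flow now 9.
Augment v0→v3→v6→v7: bottleneck 3, flow now 12.
Augment v0→v2→v4→v1→v5→v7: bottleneck 1, flow now 13. (uses reverse residual edge)
No augmenting path remains; maximum flow = 13.
By max-flow min-cut, the minimum cut capacity equals the max flow.
In the residual graph, reachable from v0: {v0, v2, v3, v6}.
Min-cut edges: v0→v1 (3), v2→v4 (5), v3→v5 (2), v6→v7 (3); capacity 3 + 5 + 2 + 3 = 13.

13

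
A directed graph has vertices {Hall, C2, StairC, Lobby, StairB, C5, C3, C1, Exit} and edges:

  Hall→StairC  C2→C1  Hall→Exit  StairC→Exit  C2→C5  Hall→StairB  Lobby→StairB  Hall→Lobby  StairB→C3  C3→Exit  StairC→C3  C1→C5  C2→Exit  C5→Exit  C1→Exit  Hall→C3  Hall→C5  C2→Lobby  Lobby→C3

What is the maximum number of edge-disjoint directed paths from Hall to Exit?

Assign every edge capacity 1; by Menger, the answer equals the max flow.
Path Hall→Exit (+1); total 1.
Path Hall→StairC→Exit (+1); total 2.
Path Hall→C5→Exit (+1); total 3.
Path Hall→C3→Exit (+1); total 4.
No residual Hall→Exit path; max flow = 4.
Certifying cut of size 4: {C3→Exit, Hall→C5, Hall→Exit, Hall→StairC}.

4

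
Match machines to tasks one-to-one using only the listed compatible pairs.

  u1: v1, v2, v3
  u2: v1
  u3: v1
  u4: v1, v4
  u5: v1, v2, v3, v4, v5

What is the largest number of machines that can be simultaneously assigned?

4

Unit-capacity flow: source→left, listed edges, right→sink; max matching = max flow.
Augmenting path u1→v1 (+1); matched 1.
Augmenting path u4→v4 (+1); matched 2.
Augmenting path u5→v2 (+1); matched 3.
Augmenting path u2→v1→u1→v3 (+1); matched 4.
No augmenting path remains; maximum matching = 4.
König certificate: {u1, u4, u5, v1} is a vertex cover of size 4 (every listed pair touches it), so no matching can be larger.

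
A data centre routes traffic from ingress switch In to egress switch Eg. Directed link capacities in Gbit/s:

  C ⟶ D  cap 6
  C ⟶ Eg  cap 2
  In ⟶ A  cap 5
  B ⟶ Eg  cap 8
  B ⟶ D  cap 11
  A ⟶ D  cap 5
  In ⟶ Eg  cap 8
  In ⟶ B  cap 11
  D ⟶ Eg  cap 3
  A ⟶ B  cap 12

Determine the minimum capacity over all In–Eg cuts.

19

Augment In→Eg: bottleneck 8, flow now 8.
Augment In→B→Eg: bottleneck 8, flow now 16.
Augment In→A→D→Eg: bottleneck 3, flow now 19.
No augmenting path remains; maximum flow = 19.
By max-flow min-cut, the minimum cut capacity equals the max flow.
In the residual graph, reachable from In: {In, A, B, D}.
Min-cut edges: In→Eg (8), B→Eg (8), D→Eg (3); capacity 8 + 8 + 3 = 19.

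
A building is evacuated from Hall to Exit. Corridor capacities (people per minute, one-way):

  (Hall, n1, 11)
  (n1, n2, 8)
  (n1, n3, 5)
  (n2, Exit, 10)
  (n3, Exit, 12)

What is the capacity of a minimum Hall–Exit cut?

Augment Hall→n1→n2→Exit: bottleneck 8, flow now 8.
Augment Hall→n1→n3→Exit: bottleneck 3, flow now 11.
No augmenting path remains; maximum flow = 11.
By max-flow min-cut, the minimum cut capacity equals the max flow.
In the residual graph, reachable from Hall: {Hall}.
Min-cut edges: Hall→n1 (11); capacity 11 = 11.

11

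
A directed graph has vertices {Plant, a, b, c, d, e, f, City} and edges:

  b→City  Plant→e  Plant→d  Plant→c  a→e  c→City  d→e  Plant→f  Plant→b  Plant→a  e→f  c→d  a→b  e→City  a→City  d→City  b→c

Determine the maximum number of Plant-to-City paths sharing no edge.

5

Assign every edge capacity 1; by Menger, the answer equals the max flow.
Path Plant→a→City (+1); total 1.
Path Plant→b→City (+1); total 2.
Path Plant→c→City (+1); total 3.
Path Plant→d→City (+1); total 4.
Path Plant→e→City (+1); total 5.
No residual Plant→City path; max flow = 5.
Certifying cut of size 5: {Plant→a, Plant→b, Plant→c, Plant→d, Plant→e}.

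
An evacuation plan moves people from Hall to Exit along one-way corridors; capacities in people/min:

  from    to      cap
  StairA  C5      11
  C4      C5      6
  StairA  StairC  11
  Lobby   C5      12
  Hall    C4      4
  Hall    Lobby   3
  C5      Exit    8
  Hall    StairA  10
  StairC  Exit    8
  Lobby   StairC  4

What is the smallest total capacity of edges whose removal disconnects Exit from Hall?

Augment Hall→C4→C5→Exit: bottleneck 4, flow now 4.
Augment Hall→Lobby→C5→Exit: bottleneck 3, flow now 7.
Augment Hall→StairA→C5→Exit: bottleneck 1, flow now 8.
Augment Hall→StairA→StairC→Exit: bottleneck 8, flow now 16.
No augmenting path remains; maximum flow = 16.
By max-flow min-cut, the minimum cut capacity equals the max flow.
In the residual graph, reachable from Hall: {Hall, C4, Lobby, StairA, C5, StairC}.
Min-cut edges: C5→Exit (8), StairC→Exit (8); capacity 8 + 8 = 16.

16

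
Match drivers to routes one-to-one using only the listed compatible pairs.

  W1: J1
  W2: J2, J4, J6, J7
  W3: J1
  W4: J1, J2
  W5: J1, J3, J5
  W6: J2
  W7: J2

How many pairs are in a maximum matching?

Unit-capacity flow: source→left, listed edges, right→sink; max matching = max flow.
Augmenting path W1→J1 (+1); matched 1.
Augmenting path W2→J2 (+1); matched 2.
Augmenting path W5→J3 (+1); matched 3.
Augmenting path W4→J2→W2→J4 (+1); matched 4.
No augmenting path remains; maximum matching = 4.
König certificate: {W2, W5, J1, J2} is a vertex cover of size 4 (every listed pair touches it), so no matching can be larger.

4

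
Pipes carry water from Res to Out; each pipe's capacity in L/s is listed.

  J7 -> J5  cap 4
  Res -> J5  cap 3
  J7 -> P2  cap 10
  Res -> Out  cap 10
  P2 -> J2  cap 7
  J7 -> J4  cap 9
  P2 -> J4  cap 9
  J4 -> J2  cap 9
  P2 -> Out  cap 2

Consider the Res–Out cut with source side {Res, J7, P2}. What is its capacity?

Edges leaving {Res, J7, P2}: Res→J5 (3), Res→Out (10), J7→J5 (4), J7→J4 (9), P2→J4 (9), P2→J2 (7), P2→Out (2).
Cut capacity = 3 + 10 + 4 + 9 + 9 + 7 + 2 = 44.

44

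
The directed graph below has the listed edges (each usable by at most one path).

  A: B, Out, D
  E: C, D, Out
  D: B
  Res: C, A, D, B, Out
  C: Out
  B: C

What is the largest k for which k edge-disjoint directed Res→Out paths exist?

3

Assign every edge capacity 1; by Menger, the answer equals the max flow.
Path Res→Out (+1); total 1.
Path Res→A→Out (+1); total 2.
Path Res→C→Out (+1); total 3.
No residual Res→Out path; max flow = 3.
Certifying cut of size 3: {C→Out, Res→A, Res→Out}.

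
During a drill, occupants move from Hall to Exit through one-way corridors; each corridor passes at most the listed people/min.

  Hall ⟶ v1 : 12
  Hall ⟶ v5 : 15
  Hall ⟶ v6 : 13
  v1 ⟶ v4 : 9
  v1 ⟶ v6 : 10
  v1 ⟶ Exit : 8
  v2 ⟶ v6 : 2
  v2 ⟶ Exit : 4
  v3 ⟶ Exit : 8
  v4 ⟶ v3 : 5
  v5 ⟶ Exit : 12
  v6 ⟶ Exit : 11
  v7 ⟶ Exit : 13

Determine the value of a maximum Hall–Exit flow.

35

Augment Hall→v1→Exit: bottleneck 8, flow now 8.
Augment Hall→v5→Exit: bottleneck 12, flow now 20.
Augment Hall→v6→Exit: bottleneck 11, flow now 31.
Augment Hall→v1→v4→v3→Exit: bottleneck 4, flow now 35.
No augmenting path remains; maximum flow = 35.
In the residual graph, reachable from Hall: {Hall, v5, v6}.
Min-cut edges: Hall→v1 (12), v5→Exit (12), v6→Exit (11); capacity 12 + 12 + 11 = 35.
This cut is saturated, so no flow can exceed 35.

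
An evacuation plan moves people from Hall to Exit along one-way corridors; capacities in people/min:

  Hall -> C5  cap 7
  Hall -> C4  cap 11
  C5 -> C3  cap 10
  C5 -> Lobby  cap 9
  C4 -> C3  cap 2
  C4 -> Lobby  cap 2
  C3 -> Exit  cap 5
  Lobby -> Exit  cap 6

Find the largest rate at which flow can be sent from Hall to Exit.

11

Augment Hall→C5→C3→Exit: bottleneck 5, flow now 5.
Augment Hall→C5→Lobby→Exit: bottleneck 2, flow now 7.
Augment Hall→C4→Lobby→Exit: bottleneck 2, flow now 9.
Augment Hall→C4→C3→C5→Lobby→Exit: bottleneck 2, flow now 11. (uses reverse residual edge)
No augmenting path remains; maximum flow = 11.
In the residual graph, reachable from Hall: {Hall, C4}.
Min-cut edges: Hall→C5 (7), C4→C3 (2), C4→Lobby (2); capacity 7 + 2 + 2 = 11.
This cut is saturated, so no flow can exceed 11.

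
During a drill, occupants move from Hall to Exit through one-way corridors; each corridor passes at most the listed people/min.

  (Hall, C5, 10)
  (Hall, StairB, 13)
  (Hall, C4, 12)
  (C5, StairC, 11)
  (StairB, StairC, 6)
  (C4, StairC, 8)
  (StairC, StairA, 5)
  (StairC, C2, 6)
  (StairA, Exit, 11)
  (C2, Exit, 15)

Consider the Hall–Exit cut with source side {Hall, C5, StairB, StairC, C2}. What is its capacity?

32

Edges leaving {Hall, C5, StairB, StairC, C2}: Hall→C4 (12), StairC→StairA (5), C2→Exit (15).
Cut capacity = 12 + 5 + 15 = 32.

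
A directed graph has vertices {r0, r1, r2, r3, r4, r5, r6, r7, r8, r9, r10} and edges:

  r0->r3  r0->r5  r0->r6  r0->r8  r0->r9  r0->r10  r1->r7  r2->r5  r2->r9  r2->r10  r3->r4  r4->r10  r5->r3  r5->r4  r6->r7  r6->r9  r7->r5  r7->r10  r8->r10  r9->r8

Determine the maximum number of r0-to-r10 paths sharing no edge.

Assign every edge capacity 1; by Menger, the answer equals the max flow.
Path r0→r10 (+1); total 1.
Path r0→r8→r10 (+1); total 2.
Path r0→r3→r4→r10 (+1); total 3.
Path r0→r6→r7→r10 (+1); total 4.
No residual r0→r10 path; max flow = 4.
Certifying cut of size 4: {r0→r10, r0→r6, r4→r10, r8→r10}.

4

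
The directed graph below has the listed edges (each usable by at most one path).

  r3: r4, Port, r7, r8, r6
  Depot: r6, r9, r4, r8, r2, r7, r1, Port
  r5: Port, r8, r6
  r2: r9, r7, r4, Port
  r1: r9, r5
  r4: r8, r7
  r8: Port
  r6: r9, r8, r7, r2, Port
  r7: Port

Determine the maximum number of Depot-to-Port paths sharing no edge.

6

Assign every edge capacity 1; by Menger, the answer equals the max flow.
Path Depot→Port (+1); total 1.
Path Depot→r2→Port (+1); total 2.
Path Depot→r6→Port (+1); total 3.
Path Depot→r7→Port (+1); total 4.
Path Depot→r8→Port (+1); total 5.
Path Depot→r1→r5→Port (+1); total 6.
No residual Depot→Port path; max flow = 6.
Certifying cut of size 6: {Depot→Port, Depot→r1, Depot→r2, Depot→r6, r7→Port, r8→Port}.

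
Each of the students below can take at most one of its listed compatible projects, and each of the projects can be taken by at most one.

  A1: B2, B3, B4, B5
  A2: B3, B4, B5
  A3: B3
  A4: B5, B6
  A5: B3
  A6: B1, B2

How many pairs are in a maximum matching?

Unit-capacity flow: source→left, listed edges, right→sink; max matching = max flow.
Augmenting path A1→B2 (+1); matched 1.
Augmenting path A2→B3 (+1); matched 2.
Augmenting path A4→B5 (+1); matched 3.
Augmenting path A6→B1 (+1); matched 4.
Augmenting path A3→B3→A2→B4 (+1); matched 5.
No augmenting path remains; maximum matching = 5.
König certificate: {A1, A2, A4, A6, B3} is a vertex cover of size 5 (every listed pair touches it), so no matching can be larger.

5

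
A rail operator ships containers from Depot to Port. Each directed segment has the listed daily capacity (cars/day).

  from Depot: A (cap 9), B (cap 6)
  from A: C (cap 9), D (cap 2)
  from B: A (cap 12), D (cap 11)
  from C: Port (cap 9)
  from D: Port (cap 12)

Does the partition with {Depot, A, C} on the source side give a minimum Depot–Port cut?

No — its capacity is 17, but the minimum cut has capacity 15.

Given cut capacity: 6 + 2 + 9 = 17.
Augment Depot→A→C→Port: bottleneck 9, flow now 9.
Augment Depot→B→D→Port: bottleneck 6, flow now 15.
No augmenting path remains; maximum flow = 15.
In the residual graph, reachable from Depot: {Depot}.
Min-cut edges: Depot→A (9), Depot→B (6); capacity 9 + 6 = 15.
Cut capacity 17 exceeds the max flow 15, so it is not minimum.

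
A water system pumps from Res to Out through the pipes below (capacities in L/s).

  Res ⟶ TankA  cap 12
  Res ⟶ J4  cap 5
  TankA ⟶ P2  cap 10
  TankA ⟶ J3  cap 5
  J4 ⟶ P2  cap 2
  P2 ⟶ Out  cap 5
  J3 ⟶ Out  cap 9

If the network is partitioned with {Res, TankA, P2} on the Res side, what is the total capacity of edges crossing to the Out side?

Edges leaving {Res, TankA, P2}: Res→J4 (5), TankA→J3 (5), P2→Out (5).
Cut capacity = 5 + 5 + 5 = 15.

15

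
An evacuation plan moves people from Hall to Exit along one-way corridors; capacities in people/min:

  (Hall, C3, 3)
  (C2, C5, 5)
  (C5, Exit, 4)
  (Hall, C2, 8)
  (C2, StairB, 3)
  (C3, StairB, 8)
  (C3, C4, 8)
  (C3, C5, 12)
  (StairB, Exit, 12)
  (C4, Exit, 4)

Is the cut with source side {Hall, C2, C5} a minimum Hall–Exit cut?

Yes — it is a minimum cut (capacity 10).

Given cut capacity: 3 + 3 + 4 = 10.
Augment Hall→C3→StairB→Exit: bottleneck 3, flow now 3.
Augment Hall→C2→StairB→Exit: bottleneck 3, flow now 6.
Augment Hall→C2→C5→Exit: bottleneck 4, flow now 10.
No augmenting path remains; maximum flow = 10.
Cut capacity 10 equals the max flow, so it is a minimum cut.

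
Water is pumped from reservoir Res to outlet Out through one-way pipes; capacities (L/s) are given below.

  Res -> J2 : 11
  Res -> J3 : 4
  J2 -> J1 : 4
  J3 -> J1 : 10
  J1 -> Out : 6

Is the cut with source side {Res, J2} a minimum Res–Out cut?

No — its capacity is 8, but the minimum cut has capacity 6.

Given cut capacity: 4 + 4 = 8.
Augment Res→J2→J1→Out: bottleneck 4, flow now 4.
Augment Res→J3→J1→Out: bottleneck 2, flow now 6.
No augmenting path remains; maximum flow = 6.
In the residual graph, reachable from Res: {Res, J2, J3, J1}.
Min-cut edges: J1→Out (6); capacity 6 = 6.
Cut capacity 8 exceeds the max flow 6, so it is not minimum.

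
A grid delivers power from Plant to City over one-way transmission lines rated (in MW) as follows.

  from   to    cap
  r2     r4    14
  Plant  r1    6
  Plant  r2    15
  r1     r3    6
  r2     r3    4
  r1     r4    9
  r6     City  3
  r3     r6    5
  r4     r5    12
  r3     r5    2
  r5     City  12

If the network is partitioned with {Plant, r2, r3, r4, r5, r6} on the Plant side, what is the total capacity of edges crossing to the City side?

Edges leaving {Plant, r2, r3, r4, r5, r6}: Plant→r1 (6), r5→City (12), r6→City (3).
Cut capacity = 6 + 12 + 3 = 21.

21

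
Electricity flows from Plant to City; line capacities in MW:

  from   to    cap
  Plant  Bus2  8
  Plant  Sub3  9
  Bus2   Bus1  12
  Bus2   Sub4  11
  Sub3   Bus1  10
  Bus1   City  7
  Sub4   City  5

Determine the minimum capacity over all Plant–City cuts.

Augment Plant→Bus2→Bus1→City: bottleneck 7, flow now 7.
Augment Plant→Bus2→Sub4→City: bottleneck 1, flow now 8.
Augment Plant→Sub3→Bus1→Bus2→Sub4→City: bottleneck 4, flow now 12. (uses reverse residual edge)
No augmenting path remains; maximum flow = 12.
By max-flow min-cut, the minimum cut capacity equals the max flow.
In the residual graph, reachable from Plant: {Plant, Bus2, Sub3, Bus1, Sub4}.
Min-cut edges: Bus1→City (7), Sub4→City (5); capacity 7 + 5 = 12.

12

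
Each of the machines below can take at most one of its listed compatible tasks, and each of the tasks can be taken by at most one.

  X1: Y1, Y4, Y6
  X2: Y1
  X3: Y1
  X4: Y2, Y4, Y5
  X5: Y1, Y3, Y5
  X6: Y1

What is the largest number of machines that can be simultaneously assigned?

4

Unit-capacity flow: source→left, listed edges, right→sink; max matching = max flow.
Augmenting path X1→Y1 (+1); matched 1.
Augmenting path X4→Y2 (+1); matched 2.
Augmenting path X5→Y3 (+1); matched 3.
Augmenting path X2→Y1→X1→Y4 (+1); matched 4.
No augmenting path remains; maximum matching = 4.
König certificate: {X1, X4, X5, Y1} is a vertex cover of size 4 (every listed pair touches it), so no matching can be larger.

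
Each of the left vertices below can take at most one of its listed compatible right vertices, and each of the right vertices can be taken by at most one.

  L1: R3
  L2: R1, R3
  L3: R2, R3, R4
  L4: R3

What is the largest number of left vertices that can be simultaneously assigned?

3

Unit-capacity flow: source→left, listed edges, right→sink; max matching = max flow.
Augmenting path L1→R3 (+1); matched 1.
Augmenting path L2→R1 (+1); matched 2.
Augmenting path L3→R2 (+1); matched 3.
No augmenting path remains; maximum matching = 3.
König certificate: {L2, L3, R3} is a vertex cover of size 3 (every listed pair touches it), so no matching can be larger.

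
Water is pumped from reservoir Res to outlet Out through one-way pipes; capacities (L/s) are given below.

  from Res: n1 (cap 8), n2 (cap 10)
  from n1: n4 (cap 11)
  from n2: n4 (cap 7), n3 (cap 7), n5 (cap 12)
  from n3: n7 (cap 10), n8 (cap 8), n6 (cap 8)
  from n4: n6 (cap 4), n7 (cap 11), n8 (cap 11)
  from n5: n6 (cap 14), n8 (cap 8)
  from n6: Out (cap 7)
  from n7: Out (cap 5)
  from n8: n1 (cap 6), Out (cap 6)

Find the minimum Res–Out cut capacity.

18

Augment Res→n1→n4→n6→Out: bottleneck 4, flow now 4.
Augment Res→n1→n4→n7→Out: bottleneck 4, flow now 8.
Augment Res→n2→n3→n6→Out: bottleneck 3, flow now 11.
Augment Res→n2→n3→n7→Out: bottleneck 1, flow now 12.
Augment Res→n2→n3→n8→Out: bottleneck 3, flow now 15.
Augment Res→n2→n4→n8→Out: bottleneck 3, flow now 18.
No augmenting path remains; maximum flow = 18.
By max-flow min-cut, the minimum cut capacity equals the max flow.
In the residual graph, reachable from Res: {Res}.
Min-cut edges: Res→n1 (8), Res→n2 (10); capacity 8 + 10 = 18.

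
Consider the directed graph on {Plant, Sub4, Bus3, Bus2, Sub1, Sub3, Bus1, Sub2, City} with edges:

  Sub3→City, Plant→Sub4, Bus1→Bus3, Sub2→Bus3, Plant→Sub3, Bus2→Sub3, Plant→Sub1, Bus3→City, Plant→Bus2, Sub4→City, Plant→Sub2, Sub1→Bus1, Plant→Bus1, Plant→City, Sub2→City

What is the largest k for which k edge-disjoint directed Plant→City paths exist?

Assign every edge capacity 1; by Menger, the answer equals the max flow.
Path Plant→City (+1); total 1.
Path Plant→Sub4→City (+1); total 2.
Path Plant→Sub3→City (+1); total 3.
Path Plant→Sub2→City (+1); total 4.
Path Plant→Bus1→Bus3→City (+1); total 5.
No residual Plant→City path; max flow = 5.
Certifying cut of size 5: {Bus1→Bus3, Plant→City, Plant→Sub2, Plant→Sub4, Sub3→City}.

5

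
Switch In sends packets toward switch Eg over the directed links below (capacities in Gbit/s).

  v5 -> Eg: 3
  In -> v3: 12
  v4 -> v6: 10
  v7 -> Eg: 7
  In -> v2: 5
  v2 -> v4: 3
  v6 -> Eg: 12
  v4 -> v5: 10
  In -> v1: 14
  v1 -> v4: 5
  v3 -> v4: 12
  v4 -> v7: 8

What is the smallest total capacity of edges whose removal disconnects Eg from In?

Augment In→v1→v4→v5→Eg: bottleneck 3, flow now 3.
Augment In→v1→v4→v6→Eg: bottleneck 2, flow now 5.
Augment In→v2→v4→v6→Eg: bottleneck 3, flow now 8.
Augment In→v3→v4→v6→Eg: bottleneck 5, flow now 13.
Augment In→v3→v4→v7→Eg: bottleneck 7, flow now 20.
No augmenting path remains; maximum flow = 20.
By max-flow min-cut, the minimum cut capacity equals the max flow.
In the residual graph, reachable from In: {In, v1, v2}.
Min-cut edges: In→v3 (12), v1→v4 (5), v2→v4 (3); capacity 12 + 5 + 3 = 20.

20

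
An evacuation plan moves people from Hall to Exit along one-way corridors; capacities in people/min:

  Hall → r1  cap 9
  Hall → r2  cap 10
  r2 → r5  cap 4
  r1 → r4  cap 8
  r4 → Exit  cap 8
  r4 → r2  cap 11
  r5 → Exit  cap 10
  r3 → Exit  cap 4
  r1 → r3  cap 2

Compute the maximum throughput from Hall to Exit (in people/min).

13

Augment Hall→r1→r3→Exit: bottleneck 2, flow now 2.
Augment Hall→r1→r4→Exit: bottleneck 7, flow now 9.
Augment Hall→r2→r5→Exit: bottleneck 4, flow now 13.
No augmenting path remains; maximum flow = 13.
In the residual graph, reachable from Hall: {Hall, r2}.
Min-cut edges: Hall→r1 (9), r2→r5 (4); capacity 9 + 4 = 13.
This cut is saturated, so no flow can exceed 13.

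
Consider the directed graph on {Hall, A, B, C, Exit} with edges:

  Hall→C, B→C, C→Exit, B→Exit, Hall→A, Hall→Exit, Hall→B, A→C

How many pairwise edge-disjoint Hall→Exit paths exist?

Assign every edge capacity 1; by Menger, the answer equals the max flow.
Path Hall→Exit (+1); total 1.
Path Hall→B→Exit (+1); total 2.
Path Hall→C→Exit (+1); total 3.
No residual Hall→Exit path; max flow = 3.
Certifying cut of size 3: {C→Exit, Hall→B, Hall→Exit}.

3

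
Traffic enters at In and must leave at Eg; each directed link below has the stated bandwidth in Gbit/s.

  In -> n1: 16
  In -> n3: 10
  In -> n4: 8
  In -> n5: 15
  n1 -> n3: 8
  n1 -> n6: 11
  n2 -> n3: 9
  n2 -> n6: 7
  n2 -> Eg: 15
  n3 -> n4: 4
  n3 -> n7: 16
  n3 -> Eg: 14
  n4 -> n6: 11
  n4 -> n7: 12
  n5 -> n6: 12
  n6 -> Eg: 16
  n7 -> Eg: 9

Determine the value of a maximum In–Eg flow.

Augment In→n3→Eg: bottleneck 10, flow now 10.
Augment In→n1→n3→Eg: bottleneck 4, flow now 14.
Augment In→n1→n6→Eg: bottleneck 11, flow now 25.
Augment In→n4→n6→Eg: bottleneck 5, flow now 30.
Augment In→n4→n7→Eg: bottleneck 3, flow now 33.
Augment In→n1→n3→n7→Eg: bottleneck 1, flow now 34.
Augment In→n5→n6→n4→n7→Eg: bottleneck 5, flow now 39. (uses reverse residual edge)
No augmenting path remains; maximum flow = 39.
In the residual graph, reachable from In: {In, n1, n3, n4, n5, n6, n7}.
Min-cut edges: n3→Eg (14), n6→Eg (16), n7→Eg (9); capacity 14 + 16 + 9 = 39.
This cut is saturated, so no flow can exceed 39.

39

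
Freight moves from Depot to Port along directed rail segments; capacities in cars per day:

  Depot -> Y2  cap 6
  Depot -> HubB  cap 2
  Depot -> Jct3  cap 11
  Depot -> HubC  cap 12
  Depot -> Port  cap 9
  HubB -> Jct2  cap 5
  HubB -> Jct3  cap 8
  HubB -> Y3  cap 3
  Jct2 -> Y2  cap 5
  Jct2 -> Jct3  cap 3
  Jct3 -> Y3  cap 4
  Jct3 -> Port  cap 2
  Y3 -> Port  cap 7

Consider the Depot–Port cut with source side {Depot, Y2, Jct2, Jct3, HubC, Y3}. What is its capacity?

20

Edges leaving {Depot, Y2, Jct2, Jct3, HubC, Y3}: Depot→HubB (2), Depot→Port (9), Jct3→Port (2), Y3→Port (7).
Cut capacity = 2 + 9 + 2 + 7 = 20.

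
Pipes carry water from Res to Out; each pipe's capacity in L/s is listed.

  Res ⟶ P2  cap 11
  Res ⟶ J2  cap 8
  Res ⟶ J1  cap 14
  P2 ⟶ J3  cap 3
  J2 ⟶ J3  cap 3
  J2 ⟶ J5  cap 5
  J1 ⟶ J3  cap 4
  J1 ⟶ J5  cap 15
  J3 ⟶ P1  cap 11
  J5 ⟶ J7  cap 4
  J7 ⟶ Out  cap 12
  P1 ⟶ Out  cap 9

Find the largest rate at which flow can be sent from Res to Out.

13

Augment Res→P2→J3→P1→Out: bottleneck 3, flow now 3.
Augment Res→J2→J3→P1→Out: bottleneck 3, flow now 6.
Augment Res→J2→J5→J7→Out: bottleneck 4, flow now 10.
Augment Res→J1→J3→P1→Out: bottleneck 3, flow now 13.
No augmenting path remains; maximum flow = 13.
In the residual graph, reachable from Res: {Res, P2, J2, J1, J3, J5, P1}.
Min-cut edges: J5→J7 (4), P1→Out (9); capacity 4 + 9 = 13.
This cut is saturated, so no flow can exceed 13.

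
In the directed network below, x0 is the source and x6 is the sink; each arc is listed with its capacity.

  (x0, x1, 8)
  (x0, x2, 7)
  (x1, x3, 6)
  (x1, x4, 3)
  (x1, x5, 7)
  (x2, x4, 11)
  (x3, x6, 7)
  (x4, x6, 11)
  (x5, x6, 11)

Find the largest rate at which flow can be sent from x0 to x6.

15

Augment x0→x1→x3→x6: bottleneck 6, flow now 6.
Augment x0→x1→x4→x6: bottleneck 2, flow now 8.
Augment x0→x2→x4→x6: bottleneck 7, flow now 15.
No augmenting path remains; maximum flow = 15.
In the residual graph, reachable from x0: {x0}.
Min-cut edges: x0→x1 (8), x0→x2 (7); capacity 8 + 7 = 15.
This cut is saturated, so no flow can exceed 15.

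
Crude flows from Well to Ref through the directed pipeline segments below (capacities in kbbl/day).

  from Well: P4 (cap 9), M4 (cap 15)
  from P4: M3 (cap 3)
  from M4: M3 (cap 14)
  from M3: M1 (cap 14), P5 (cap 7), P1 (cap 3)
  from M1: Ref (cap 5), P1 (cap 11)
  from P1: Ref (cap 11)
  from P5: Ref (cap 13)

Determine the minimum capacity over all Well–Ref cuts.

Augment Well→P4→M3→M1→Ref: bottleneck 3, flow now 3.
Augment Well→M4→M3→M1→Ref: bottleneck 2, flow now 5.
Augment Well→M4→M3→P1→Ref: bottleneck 3, flow now 8.
Augment Well→M4→M3→P5→Ref: bottleneck 7, flow now 15.
Augment Well→M4→M3→M1→P1→Ref: bottleneck 2, flow now 17.
No augmenting path remains; maximum flow = 17.
By max-flow min-cut, the minimum cut capacity equals the max flow.
In the residual graph, reachable from Well: {Well, P4, M4}.
Min-cut edges: P4→M3 (3), M4→M3 (14); capacity 3 + 14 = 17.

17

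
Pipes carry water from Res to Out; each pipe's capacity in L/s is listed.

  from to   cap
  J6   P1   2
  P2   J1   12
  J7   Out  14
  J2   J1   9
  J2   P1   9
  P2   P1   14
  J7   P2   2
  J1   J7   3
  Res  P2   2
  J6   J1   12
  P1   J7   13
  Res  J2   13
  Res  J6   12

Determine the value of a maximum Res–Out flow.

Augment Res→J6→J1→J7→Out: bottleneck 3, flow now 3.
Augment Res→J6→P1→J7→Out: bottleneck 2, flow now 5.
Augment Res→P2→P1→J7→Out: bottleneck 2, flow now 7.
Augment Res→J2→P1→J7→Out: bottleneck 7, flow now 14.
No augmenting path remains; maximum flow = 14.
In the residual graph, reachable from Res: {Res, J6, P2, J2, J1, P1, J7}.
Min-cut edges: J7→Out (14); capacity 14 = 14.
This cut is saturated, so no flow can exceed 14.

14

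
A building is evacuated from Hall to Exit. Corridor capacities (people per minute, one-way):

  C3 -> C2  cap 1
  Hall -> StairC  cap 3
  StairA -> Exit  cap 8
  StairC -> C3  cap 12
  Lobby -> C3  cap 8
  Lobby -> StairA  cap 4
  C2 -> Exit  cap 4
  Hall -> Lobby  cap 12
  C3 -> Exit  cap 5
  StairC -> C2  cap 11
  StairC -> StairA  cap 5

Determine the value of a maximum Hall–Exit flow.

13

Augment Hall→StairC→C2→Exit: bottleneck 3, flow now 3.
Augment Hall→Lobby→StairA→Exit: bottleneck 4, flow now 7.
Augment Hall→Lobby→C3→Exit: bottleneck 5, flow now 12.
Augment Hall→Lobby→C3→C2→Exit: bottleneck 1, flow now 13.
No augmenting path remains; maximum flow = 13.
In the residual graph, reachable from Hall: {Hall, Lobby, C3}.
Min-cut edges: Hall→StairC (3), Lobby→StairA (4), C3→C2 (1), C3→Exit (5); capacity 3 + 4 + 1 + 5 = 13.
This cut is saturated, so no flow can exceed 13.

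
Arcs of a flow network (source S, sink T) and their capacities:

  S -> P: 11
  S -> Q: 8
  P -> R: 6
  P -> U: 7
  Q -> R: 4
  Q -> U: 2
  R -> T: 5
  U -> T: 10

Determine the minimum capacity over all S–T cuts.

14

Augment S→P→R→T: bottleneck 5, flow now 5.
Augment S→P→U→T: bottleneck 6, flow now 11.
Augment S→Q→U→T: bottleneck 2, flow now 13.
Augment S→Q→R→P→U→T: bottleneck 1, flow now 14. (uses reverse residual edge)
No augmenting path remains; maximum flow = 14.
By max-flow min-cut, the minimum cut capacity equals the max flow.
In the residual graph, reachable from S: {S, P, Q, R}.
Min-cut edges: P→U (7), Q→U (2), R→T (5); capacity 7 + 2 + 5 = 14.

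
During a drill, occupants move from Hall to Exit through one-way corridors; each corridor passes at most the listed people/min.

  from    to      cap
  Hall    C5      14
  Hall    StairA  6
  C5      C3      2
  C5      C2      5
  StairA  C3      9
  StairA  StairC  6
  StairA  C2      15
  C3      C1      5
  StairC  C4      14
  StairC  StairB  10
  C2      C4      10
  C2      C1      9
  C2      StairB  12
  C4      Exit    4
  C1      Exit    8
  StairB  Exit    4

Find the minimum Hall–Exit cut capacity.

13

Augment Hall→C5→C3→C1→Exit: bottleneck 2, flow now 2.
Augment Hall→C5→C2→C4→Exit: bottleneck 4, flow now 6.
Augment Hall→C5→C2→C1→Exit: bottleneck 1, flow now 7.
Augment Hall→StairA→C3→C1→Exit: bottleneck 3, flow now 10.
Augment Hall→StairA→StairC→StairB→Exit: bottleneck 3, flow now 13.
No augmenting path remains; maximum flow = 13.
By max-flow min-cut, the minimum cut capacity equals the max flow.
In the residual graph, reachable from Hall: {Hall, C5}.
Min-cut edges: Hall→StairA (6), C5→C3 (2), C5→C2 (5); capacity 6 + 2 + 5 = 13.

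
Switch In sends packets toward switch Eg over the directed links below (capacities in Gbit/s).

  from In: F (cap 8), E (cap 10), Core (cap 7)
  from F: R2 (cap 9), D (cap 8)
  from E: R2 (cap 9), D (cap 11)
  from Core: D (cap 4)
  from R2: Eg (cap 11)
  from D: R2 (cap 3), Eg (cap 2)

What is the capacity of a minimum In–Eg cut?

13

Augment In→F→R2→Eg: bottleneck 8, flow now 8.
Augment In→E→R2→Eg: bottleneck 3, flow now 11.
Augment In→E→D→Eg: bottleneck 2, flow now 13.
No augmenting path remains; maximum flow = 13.
By max-flow min-cut, the minimum cut capacity equals the max flow.
In the residual graph, reachable from In: {In, F, E, Core, R2, D}.
Min-cut edges: R2→Eg (11), D→Eg (2); capacity 11 + 2 = 13.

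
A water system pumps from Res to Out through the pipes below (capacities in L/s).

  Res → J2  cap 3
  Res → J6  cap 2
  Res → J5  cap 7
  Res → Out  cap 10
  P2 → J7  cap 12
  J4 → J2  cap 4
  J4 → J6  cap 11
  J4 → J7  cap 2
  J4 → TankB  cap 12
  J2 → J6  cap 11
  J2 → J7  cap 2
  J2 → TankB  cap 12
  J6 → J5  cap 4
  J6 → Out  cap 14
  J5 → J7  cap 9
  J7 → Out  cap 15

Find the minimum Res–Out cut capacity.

22

Augment Res→Out: bottleneck 10, flow now 10.
Augment Res→J6→Out: bottleneck 2, flow now 12.
Augment Res→J2→J6→Out: bottleneck 3, flow now 15.
Augment Res→J5→J7→Out: bottleneck 7, flow now 22.
No augmenting path remains; maximum flow = 22.
By max-flow min-cut, the minimum cut capacity equals the max flow.
In the residual graph, reachable from Res: {Res}.
Min-cut edges: Res→J2 (3), Res→J6 (2), Res→J5 (7), Res→Out (10); capacity 3 + 2 + 7 + 10 = 22.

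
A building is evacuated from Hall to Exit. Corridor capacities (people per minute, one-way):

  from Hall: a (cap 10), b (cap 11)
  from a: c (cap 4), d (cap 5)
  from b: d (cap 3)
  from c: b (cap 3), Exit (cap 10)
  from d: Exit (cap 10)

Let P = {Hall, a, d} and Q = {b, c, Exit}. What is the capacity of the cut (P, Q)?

25

Edges leaving {Hall, a, d}: Hall→b (11), a→c (4), d→Exit (10).
Cut capacity = 11 + 4 + 10 = 25.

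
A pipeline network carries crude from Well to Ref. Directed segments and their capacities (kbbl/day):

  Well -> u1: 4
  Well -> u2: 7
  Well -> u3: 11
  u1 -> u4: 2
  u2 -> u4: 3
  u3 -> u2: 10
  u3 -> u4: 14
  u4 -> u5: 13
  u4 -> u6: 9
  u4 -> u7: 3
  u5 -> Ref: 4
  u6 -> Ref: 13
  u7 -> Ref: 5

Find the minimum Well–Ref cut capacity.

Augment Well→u1→u4→u5→Ref: bottleneck 2, flow now 2.
Augment Well→u2→u4→u5→Ref: bottleneck 2, flow now 4.
Augment Well→u2→u4→u6→Ref: bottleneck 1, flow now 5.
Augment Well→u3→u4→u6→Ref: bottleneck 8, flow now 13.
Augment Well→u3→u4→u7→Ref: bottleneck 3, flow now 16.
No augmenting path remains; maximum flow = 16.
By max-flow min-cut, the minimum cut capacity equals the max flow.
In the residual graph, reachable from Well: {Well, u1, u2}.
Min-cut edges: Well→u3 (11), u1→u4 (2), u2→u4 (3); capacity 11 + 2 + 3 = 16.

16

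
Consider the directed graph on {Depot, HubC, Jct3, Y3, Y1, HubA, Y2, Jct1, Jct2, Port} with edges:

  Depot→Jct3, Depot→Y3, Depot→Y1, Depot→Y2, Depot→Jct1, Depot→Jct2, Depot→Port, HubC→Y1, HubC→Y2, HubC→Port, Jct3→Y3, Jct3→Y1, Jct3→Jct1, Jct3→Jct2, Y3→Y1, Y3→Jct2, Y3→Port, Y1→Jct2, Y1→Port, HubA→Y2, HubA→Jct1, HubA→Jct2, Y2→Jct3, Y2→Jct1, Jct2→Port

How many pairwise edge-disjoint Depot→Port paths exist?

4

Assign every edge capacity 1; by Menger, the answer equals the max flow.
Path Depot→Port (+1); total 1.
Path Depot→Y3→Port (+1); total 2.
Path Depot→Y1→Port (+1); total 3.
Path Depot→Jct2→Port (+1); total 4.
No residual Depot→Port path; max flow = 4.
Certifying cut of size 4: {Depot→Port, Jct2→Port, Y1→Port, Y3→Port}.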